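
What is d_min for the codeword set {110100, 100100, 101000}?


Comparing all pairs, minimum distance: 1
Can detect 0 errors, correct 0 errors

1


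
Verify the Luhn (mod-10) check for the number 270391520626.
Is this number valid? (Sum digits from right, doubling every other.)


Luhn sum = 43
43 mod 10 = 3

Invalid (Luhn sum mod 10 = 3)


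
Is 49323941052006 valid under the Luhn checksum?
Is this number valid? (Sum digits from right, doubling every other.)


Luhn sum = 64
64 mod 10 = 4

Invalid (Luhn sum mod 10 = 4)


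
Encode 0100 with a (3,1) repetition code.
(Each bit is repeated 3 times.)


Each bit -> 3 copies

000111000000


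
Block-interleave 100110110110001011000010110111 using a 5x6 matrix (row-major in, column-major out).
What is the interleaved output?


Matrix:
  100110
  110110
  001011
  000010
  110111
Read columns: 110010100100100110011111100101

110010100100100110011111100101


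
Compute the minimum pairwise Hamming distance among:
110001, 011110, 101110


Comparing all pairs, minimum distance: 2
Can detect 1 errors, correct 0 errors

2


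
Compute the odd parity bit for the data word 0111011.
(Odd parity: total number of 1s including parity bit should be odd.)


Number of 1s in data: 5
Parity bit: 0

0


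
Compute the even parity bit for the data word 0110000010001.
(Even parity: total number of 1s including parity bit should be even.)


Number of 1s in data: 4
Parity bit: 0

0


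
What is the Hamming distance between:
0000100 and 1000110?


XOR: 1000010
Count of 1s: 2

2


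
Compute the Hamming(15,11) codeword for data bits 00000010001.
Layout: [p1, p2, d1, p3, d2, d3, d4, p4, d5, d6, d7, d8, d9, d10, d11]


Parity bits: p1=0, p2=0, p3=1, p4=0

000100000010001


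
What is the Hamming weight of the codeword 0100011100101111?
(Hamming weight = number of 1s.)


Counting 1s in 0100011100101111

9


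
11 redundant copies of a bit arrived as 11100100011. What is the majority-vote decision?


Ones: 6 out of 11
Threshold: 6

1 (6/11 voted 1)


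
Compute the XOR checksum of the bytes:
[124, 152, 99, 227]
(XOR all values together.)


XOR chain: 124 ^ 152 ^ 99 ^ 227 = 100

100


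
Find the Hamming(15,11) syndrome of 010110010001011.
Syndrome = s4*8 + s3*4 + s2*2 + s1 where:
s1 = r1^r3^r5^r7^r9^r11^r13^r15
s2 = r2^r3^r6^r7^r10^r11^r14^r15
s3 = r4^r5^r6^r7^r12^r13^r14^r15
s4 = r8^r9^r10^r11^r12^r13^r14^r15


s1=0, s2=1, s3=1, s4=0

Syndrome = 6 (error at position 6)


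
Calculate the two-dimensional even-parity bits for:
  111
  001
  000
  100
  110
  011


Row parities: 110100
Column parities: 111

Row P: 110100, Col P: 111, Corner: 1


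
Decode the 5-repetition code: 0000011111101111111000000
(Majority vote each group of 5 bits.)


Groups: 00000, 11111, 10111, 11110, 00000
Majority votes: 01110

01110


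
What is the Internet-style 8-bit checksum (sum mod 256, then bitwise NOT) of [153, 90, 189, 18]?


Sum = 450 mod 256 = 194
Complement = 61

61


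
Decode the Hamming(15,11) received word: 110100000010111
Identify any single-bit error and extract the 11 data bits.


Syndrome = 0: no error detected

Data: 00000010111 (no errors)


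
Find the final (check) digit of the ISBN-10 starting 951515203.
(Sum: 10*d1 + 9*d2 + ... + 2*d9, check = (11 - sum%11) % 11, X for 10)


Weighted sum: 223
223 mod 11 = 3

Check digit: 8


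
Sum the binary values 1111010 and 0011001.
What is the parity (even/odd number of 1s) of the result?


1111010 = 122
0011001 = 25
Sum = 147 = 10010011
1s count = 4

even parity (4 ones in 10010011)


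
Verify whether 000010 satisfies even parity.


Number of 1s: 1

No, parity error (1 ones)


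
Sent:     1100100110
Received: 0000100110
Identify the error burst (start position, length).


XOR: 1100000000

Burst at position 0, length 2


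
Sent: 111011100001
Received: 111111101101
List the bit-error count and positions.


XOR: 000100001100

3 error(s) at position(s): 3, 8, 9


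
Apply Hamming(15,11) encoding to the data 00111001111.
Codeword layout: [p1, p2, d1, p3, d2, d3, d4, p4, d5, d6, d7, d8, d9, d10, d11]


Parity bits: p1=0, p2=0, p3=0, p4=1

000001111001111


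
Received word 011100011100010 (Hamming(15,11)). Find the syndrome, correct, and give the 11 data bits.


Syndrome = 0: no error detected

Data: 10001100010 (no errors)


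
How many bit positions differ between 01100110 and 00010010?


XOR: 01110100
Count of 1s: 4

4


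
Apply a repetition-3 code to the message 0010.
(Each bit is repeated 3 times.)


Each bit -> 3 copies

000000111000


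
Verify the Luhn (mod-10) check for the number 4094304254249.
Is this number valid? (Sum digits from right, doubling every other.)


Luhn sum = 64
64 mod 10 = 4

Invalid (Luhn sum mod 10 = 4)


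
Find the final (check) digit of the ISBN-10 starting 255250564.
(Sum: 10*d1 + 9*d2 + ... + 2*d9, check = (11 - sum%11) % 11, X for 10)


Weighted sum: 195
195 mod 11 = 8

Check digit: 3


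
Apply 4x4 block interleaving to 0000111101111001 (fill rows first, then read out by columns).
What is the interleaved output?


Matrix:
  0000
  1111
  0111
  1001
Read columns: 0101011001100111

0101011001100111


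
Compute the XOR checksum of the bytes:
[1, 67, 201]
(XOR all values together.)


XOR chain: 1 ^ 67 ^ 201 = 139

139


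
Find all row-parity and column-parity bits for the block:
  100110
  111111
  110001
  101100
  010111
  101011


Row parities: 101100
Column parities: 111000

Row P: 101100, Col P: 111000, Corner: 1


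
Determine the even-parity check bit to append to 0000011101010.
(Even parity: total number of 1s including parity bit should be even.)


Number of 1s in data: 5
Parity bit: 1

1


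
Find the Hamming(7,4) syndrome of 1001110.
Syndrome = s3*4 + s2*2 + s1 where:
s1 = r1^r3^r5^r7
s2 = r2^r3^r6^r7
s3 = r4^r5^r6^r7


s1=0, s2=1, s3=1

Syndrome = 6 (error at position 6)


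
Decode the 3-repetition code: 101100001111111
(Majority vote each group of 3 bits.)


Groups: 101, 100, 001, 111, 111
Majority votes: 10011

10011


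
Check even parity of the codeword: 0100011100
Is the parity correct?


Number of 1s: 4

Yes, parity is correct (4 ones)


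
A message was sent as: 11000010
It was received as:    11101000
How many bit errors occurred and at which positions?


XOR: 00101010

3 error(s) at position(s): 2, 4, 6


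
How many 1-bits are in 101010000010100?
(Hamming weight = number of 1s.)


Counting 1s in 101010000010100

5


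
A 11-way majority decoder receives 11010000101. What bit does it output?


Ones: 5 out of 11
Threshold: 6

0 (5/11 voted 1)


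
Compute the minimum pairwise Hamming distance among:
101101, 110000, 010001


Comparing all pairs, minimum distance: 2
Can detect 1 errors, correct 0 errors

2


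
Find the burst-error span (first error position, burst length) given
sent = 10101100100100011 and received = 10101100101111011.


XOR: 00000000001011000

Burst at position 10, length 4


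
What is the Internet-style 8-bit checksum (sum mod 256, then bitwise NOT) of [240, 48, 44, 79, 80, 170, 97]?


Sum = 758 mod 256 = 246
Complement = 9

9


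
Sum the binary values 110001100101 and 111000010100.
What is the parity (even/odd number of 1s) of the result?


110001100101 = 3173
111000010100 = 3604
Sum = 6777 = 1101001111001
1s count = 8

even parity (8 ones in 1101001111001)


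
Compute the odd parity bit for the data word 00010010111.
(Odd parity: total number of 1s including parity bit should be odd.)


Number of 1s in data: 5
Parity bit: 0

0


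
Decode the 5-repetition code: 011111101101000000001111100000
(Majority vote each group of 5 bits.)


Groups: 01111, 11011, 01000, 00000, 11111, 00000
Majority votes: 110010

110010


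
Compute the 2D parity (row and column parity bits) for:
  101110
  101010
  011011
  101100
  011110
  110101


Row parities: 010100
Column parities: 011000

Row P: 010100, Col P: 011000, Corner: 0


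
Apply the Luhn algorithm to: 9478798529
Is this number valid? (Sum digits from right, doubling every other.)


Luhn sum = 65
65 mod 10 = 5

Invalid (Luhn sum mod 10 = 5)


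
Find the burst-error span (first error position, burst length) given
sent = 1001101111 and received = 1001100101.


XOR: 0000001010

Burst at position 6, length 3


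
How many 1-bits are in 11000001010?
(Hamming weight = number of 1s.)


Counting 1s in 11000001010

4


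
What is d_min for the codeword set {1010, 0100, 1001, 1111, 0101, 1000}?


Comparing all pairs, minimum distance: 1
Can detect 0 errors, correct 0 errors

1


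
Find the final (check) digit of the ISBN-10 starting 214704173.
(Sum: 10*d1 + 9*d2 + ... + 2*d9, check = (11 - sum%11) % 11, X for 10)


Weighted sum: 161
161 mod 11 = 7

Check digit: 4


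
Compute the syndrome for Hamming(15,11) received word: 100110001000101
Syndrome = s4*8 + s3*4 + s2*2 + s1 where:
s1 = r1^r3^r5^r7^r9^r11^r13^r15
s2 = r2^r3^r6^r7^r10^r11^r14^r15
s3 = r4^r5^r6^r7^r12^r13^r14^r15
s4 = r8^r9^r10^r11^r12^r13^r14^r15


s1=1, s2=1, s3=0, s4=1

Syndrome = 11 (error at position 11)


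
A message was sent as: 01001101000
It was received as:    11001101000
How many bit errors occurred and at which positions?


XOR: 10000000000

1 error(s) at position(s): 0


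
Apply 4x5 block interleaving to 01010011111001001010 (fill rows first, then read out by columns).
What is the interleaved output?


Matrix:
  01010
  01111
  10010
  01010
Read columns: 00101101010011110100

00101101010011110100


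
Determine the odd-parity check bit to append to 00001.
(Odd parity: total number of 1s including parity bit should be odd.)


Number of 1s in data: 1
Parity bit: 0

0


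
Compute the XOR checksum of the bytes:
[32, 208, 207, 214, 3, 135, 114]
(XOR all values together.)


XOR chain: 32 ^ 208 ^ 207 ^ 214 ^ 3 ^ 135 ^ 114 = 31

31


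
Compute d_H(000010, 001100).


XOR: 001110
Count of 1s: 3

3


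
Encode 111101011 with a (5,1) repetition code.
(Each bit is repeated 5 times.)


Each bit -> 5 copies

111111111111111111110000011111000001111111111


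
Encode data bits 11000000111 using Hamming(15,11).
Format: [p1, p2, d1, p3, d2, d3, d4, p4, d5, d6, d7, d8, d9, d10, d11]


Parity bits: p1=0, p2=1, p3=0, p4=1

011010010000111


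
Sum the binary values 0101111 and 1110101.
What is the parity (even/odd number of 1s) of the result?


0101111 = 47
1110101 = 117
Sum = 164 = 10100100
1s count = 3

odd parity (3 ones in 10100100)


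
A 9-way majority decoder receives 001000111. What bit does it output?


Ones: 4 out of 9
Threshold: 5

0 (4/9 voted 1)


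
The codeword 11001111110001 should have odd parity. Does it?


Number of 1s: 9

Yes, parity is correct (9 ones)


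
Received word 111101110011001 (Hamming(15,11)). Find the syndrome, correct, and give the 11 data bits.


Syndrome = 5: error at position 5

Data: 11110011001 (corrected bit 5)


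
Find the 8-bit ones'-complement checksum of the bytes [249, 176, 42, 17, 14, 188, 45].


Sum = 731 mod 256 = 219
Complement = 36

36


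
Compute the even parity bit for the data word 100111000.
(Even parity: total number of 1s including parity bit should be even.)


Number of 1s in data: 4
Parity bit: 0

0


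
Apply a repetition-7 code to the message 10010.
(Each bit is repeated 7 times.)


Each bit -> 7 copies

11111110000000000000011111110000000


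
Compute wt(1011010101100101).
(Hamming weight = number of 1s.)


Counting 1s in 1011010101100101

9


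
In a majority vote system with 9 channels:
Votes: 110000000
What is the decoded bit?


Ones: 2 out of 9
Threshold: 5

0 (2/9 voted 1)


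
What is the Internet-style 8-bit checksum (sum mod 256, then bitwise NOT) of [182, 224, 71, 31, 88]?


Sum = 596 mod 256 = 84
Complement = 171

171


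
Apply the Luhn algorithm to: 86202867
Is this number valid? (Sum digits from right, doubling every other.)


Luhn sum = 39
39 mod 10 = 9

Invalid (Luhn sum mod 10 = 9)


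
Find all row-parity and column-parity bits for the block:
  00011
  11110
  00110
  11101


Row parities: 0000
Column parities: 00110

Row P: 0000, Col P: 00110, Corner: 0


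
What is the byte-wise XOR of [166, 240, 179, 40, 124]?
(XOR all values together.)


XOR chain: 166 ^ 240 ^ 179 ^ 40 ^ 124 = 177

177


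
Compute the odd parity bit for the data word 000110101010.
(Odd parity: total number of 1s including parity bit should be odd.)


Number of 1s in data: 5
Parity bit: 0

0


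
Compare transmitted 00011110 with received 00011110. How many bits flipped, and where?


XOR: 00000000

0 errors (received matches sent)


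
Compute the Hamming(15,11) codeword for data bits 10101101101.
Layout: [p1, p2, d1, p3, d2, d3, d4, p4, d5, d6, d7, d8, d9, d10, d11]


Parity bits: p1=0, p2=0, p3=0, p4=1

001001011101101


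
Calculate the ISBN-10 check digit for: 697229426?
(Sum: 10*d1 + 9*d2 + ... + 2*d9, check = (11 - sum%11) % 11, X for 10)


Weighted sum: 302
302 mod 11 = 5

Check digit: 6


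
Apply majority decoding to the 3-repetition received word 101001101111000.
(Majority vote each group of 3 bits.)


Groups: 101, 001, 101, 111, 000
Majority votes: 10110

10110


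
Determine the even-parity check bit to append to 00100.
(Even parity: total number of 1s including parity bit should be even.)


Number of 1s in data: 1
Parity bit: 1

1


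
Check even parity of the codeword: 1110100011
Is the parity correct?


Number of 1s: 6

Yes, parity is correct (6 ones)


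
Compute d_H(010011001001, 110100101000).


XOR: 100111100001
Count of 1s: 6

6


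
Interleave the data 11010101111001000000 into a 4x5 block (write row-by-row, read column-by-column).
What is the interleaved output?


Matrix:
  11010
  10111
  10010
  00000
Read columns: 11101000010011100100

11101000010011100100


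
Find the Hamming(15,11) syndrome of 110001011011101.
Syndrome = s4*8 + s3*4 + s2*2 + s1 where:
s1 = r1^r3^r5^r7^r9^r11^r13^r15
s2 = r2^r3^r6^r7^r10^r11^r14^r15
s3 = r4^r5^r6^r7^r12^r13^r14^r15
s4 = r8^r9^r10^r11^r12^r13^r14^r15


s1=1, s2=0, s3=0, s4=0

Syndrome = 1 (error at position 1)


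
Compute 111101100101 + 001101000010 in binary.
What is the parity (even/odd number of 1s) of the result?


111101100101 = 3941
001101000010 = 834
Sum = 4775 = 1001010100111
1s count = 7

odd parity (7 ones in 1001010100111)


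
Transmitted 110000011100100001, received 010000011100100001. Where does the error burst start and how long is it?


XOR: 100000000000000000

Burst at position 0, length 1


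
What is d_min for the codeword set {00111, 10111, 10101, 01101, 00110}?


Comparing all pairs, minimum distance: 1
Can detect 0 errors, correct 0 errors

1


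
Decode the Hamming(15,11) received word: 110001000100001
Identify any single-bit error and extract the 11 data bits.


Syndrome = 0: no error detected

Data: 00100100001 (no errors)


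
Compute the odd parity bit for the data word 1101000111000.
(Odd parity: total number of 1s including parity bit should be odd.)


Number of 1s in data: 6
Parity bit: 1

1


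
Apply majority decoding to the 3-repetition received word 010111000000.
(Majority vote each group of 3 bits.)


Groups: 010, 111, 000, 000
Majority votes: 0100

0100


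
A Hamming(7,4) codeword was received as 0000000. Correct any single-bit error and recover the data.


Syndrome = 0: no error detected

Data: 0000 (no errors)


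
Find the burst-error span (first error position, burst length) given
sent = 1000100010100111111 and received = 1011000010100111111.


XOR: 0011100000000000000

Burst at position 2, length 3


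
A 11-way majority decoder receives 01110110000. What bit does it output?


Ones: 5 out of 11
Threshold: 6

0 (5/11 voted 1)


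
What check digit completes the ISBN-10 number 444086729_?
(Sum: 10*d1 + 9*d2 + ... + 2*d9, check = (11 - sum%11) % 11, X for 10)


Weighted sum: 238
238 mod 11 = 7

Check digit: 4


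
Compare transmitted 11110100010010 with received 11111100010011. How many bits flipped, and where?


XOR: 00001000000001

2 error(s) at position(s): 4, 13


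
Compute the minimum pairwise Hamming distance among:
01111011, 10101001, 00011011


Comparing all pairs, minimum distance: 2
Can detect 1 errors, correct 0 errors

2


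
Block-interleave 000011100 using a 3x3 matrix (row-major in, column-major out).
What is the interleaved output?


Matrix:
  000
  011
  100
Read columns: 001010010

001010010


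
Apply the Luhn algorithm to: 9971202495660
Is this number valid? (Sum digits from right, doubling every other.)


Luhn sum = 58
58 mod 10 = 8

Invalid (Luhn sum mod 10 = 8)


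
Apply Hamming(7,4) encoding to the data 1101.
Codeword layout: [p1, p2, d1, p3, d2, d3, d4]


Parity bits: p1=1, p2=0, p3=0

1010101


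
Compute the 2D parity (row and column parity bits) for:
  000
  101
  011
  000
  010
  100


Row parities: 000011
Column parities: 000

Row P: 000011, Col P: 000, Corner: 0


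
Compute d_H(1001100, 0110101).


XOR: 1111001
Count of 1s: 5

5


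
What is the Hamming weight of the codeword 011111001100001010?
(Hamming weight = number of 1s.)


Counting 1s in 011111001100001010

9


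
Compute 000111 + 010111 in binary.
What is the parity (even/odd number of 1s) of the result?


000111 = 7
010111 = 23
Sum = 30 = 11110
1s count = 4

even parity (4 ones in 11110)


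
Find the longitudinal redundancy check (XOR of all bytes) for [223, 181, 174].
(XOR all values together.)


XOR chain: 223 ^ 181 ^ 174 = 196

196


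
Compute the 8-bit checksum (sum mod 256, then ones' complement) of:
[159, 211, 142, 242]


Sum = 754 mod 256 = 242
Complement = 13

13


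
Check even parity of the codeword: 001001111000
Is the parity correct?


Number of 1s: 5

No, parity error (5 ones)


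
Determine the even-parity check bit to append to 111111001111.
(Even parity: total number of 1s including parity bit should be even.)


Number of 1s in data: 10
Parity bit: 0

0


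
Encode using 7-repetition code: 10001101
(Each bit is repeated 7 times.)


Each bit -> 7 copies

11111110000000000000000000001111111111111100000001111111


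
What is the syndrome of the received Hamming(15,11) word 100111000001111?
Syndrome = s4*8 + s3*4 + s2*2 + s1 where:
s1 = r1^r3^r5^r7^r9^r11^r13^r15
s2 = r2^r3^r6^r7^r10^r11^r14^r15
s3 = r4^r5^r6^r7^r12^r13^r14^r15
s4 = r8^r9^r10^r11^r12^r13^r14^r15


s1=0, s2=1, s3=1, s4=0

Syndrome = 6 (error at position 6)


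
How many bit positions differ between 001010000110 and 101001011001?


XOR: 100011011111
Count of 1s: 8

8


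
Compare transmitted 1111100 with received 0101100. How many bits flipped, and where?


XOR: 1010000

2 error(s) at position(s): 0, 2


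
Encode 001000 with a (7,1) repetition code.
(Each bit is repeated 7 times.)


Each bit -> 7 copies

000000000000001111111000000000000000000000


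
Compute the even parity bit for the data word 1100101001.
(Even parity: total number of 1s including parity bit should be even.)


Number of 1s in data: 5
Parity bit: 1

1


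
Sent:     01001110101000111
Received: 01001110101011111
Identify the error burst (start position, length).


XOR: 00000000000011000

Burst at position 12, length 2


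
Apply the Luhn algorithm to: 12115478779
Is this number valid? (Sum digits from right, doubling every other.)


Luhn sum = 56
56 mod 10 = 6

Invalid (Luhn sum mod 10 = 6)


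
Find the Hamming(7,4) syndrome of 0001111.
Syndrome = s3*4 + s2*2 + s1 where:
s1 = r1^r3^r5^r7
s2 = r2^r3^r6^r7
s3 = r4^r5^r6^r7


s1=0, s2=0, s3=0

Syndrome = 0 (no error)


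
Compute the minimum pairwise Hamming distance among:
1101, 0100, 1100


Comparing all pairs, minimum distance: 1
Can detect 0 errors, correct 0 errors

1


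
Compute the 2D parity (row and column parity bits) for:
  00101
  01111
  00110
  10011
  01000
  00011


Row parities: 000110
Column parities: 10100

Row P: 000110, Col P: 10100, Corner: 0


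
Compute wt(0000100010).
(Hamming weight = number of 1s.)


Counting 1s in 0000100010

2


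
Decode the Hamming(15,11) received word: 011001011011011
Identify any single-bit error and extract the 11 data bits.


Syndrome = 0: no error detected

Data: 10101011011 (no errors)


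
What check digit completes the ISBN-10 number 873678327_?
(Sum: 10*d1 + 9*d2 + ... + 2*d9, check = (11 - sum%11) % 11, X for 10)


Weighted sum: 323
323 mod 11 = 4

Check digit: 7


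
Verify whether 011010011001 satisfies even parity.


Number of 1s: 6

Yes, parity is correct (6 ones)


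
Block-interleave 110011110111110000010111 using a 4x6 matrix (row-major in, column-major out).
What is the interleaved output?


Matrix:
  110011
  110111
  110000
  010111
Read columns: 111011110000010111011101

111011110000010111011101


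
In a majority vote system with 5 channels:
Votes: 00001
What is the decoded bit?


Ones: 1 out of 5
Threshold: 3

0 (1/5 voted 1)


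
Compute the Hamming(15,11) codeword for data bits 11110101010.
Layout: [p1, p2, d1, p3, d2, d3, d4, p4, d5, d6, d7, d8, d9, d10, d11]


Parity bits: p1=1, p2=1, p3=1, p4=1

111111110101010


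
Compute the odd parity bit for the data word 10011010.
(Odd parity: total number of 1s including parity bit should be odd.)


Number of 1s in data: 4
Parity bit: 1

1


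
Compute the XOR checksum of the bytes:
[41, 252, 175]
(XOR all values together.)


XOR chain: 41 ^ 252 ^ 175 = 122

122


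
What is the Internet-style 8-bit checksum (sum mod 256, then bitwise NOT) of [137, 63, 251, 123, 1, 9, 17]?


Sum = 601 mod 256 = 89
Complement = 166

166


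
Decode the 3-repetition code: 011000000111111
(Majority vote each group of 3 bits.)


Groups: 011, 000, 000, 111, 111
Majority votes: 10011

10011


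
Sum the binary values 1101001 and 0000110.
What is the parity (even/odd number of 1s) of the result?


1101001 = 105
0000110 = 6
Sum = 111 = 1101111
1s count = 6

even parity (6 ones in 1101111)


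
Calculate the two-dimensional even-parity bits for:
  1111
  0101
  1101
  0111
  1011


Row parities: 00111
Column parities: 1011

Row P: 00111, Col P: 1011, Corner: 1


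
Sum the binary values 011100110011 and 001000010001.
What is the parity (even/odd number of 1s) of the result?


011100110011 = 1843
001000010001 = 529
Sum = 2372 = 100101000100
1s count = 4

even parity (4 ones in 100101000100)


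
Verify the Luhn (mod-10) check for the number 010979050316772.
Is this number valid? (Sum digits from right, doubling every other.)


Luhn sum = 52
52 mod 10 = 2

Invalid (Luhn sum mod 10 = 2)


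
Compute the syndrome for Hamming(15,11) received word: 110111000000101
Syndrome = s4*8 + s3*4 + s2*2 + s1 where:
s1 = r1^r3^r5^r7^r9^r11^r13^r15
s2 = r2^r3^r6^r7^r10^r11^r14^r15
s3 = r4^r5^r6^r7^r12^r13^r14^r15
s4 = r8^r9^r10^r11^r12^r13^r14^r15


s1=0, s2=1, s3=1, s4=0

Syndrome = 6 (error at position 6)


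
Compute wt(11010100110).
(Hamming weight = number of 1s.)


Counting 1s in 11010100110

6


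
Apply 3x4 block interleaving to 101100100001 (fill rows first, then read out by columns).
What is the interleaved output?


Matrix:
  1011
  0010
  0001
Read columns: 100000110101

100000110101


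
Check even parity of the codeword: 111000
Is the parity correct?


Number of 1s: 3

No, parity error (3 ones)


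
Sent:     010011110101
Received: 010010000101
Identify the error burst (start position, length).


XOR: 000001110000

Burst at position 5, length 3


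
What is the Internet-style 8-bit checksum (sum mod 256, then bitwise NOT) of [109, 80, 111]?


Sum = 300 mod 256 = 44
Complement = 211

211


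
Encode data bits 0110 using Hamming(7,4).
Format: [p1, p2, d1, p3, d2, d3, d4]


Parity bits: p1=1, p2=1, p3=0

1100110


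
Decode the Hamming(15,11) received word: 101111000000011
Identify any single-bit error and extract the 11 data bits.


Syndrome = 4: error at position 4

Data: 11100000011 (corrected bit 4)


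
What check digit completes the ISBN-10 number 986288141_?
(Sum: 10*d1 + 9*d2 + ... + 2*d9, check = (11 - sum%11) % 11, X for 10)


Weighted sum: 330
330 mod 11 = 0

Check digit: 0


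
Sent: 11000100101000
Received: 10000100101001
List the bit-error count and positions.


XOR: 01000000000001

2 error(s) at position(s): 1, 13


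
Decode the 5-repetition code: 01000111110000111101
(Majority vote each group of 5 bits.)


Groups: 01000, 11111, 00001, 11101
Majority votes: 0101

0101


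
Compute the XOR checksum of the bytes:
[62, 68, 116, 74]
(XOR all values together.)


XOR chain: 62 ^ 68 ^ 116 ^ 74 = 68

68


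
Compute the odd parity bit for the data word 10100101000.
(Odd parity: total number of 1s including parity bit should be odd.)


Number of 1s in data: 4
Parity bit: 1

1


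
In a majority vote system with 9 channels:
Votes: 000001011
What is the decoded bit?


Ones: 3 out of 9
Threshold: 5

0 (3/9 voted 1)


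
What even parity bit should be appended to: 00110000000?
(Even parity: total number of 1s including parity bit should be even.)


Number of 1s in data: 2
Parity bit: 0

0


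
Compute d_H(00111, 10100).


XOR: 10011
Count of 1s: 3

3


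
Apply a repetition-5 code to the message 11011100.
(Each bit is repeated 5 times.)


Each bit -> 5 copies

1111111111000001111111111111110000000000


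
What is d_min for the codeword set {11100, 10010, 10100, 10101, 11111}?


Comparing all pairs, minimum distance: 1
Can detect 0 errors, correct 0 errors

1


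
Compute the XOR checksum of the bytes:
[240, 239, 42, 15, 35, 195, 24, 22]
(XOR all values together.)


XOR chain: 240 ^ 239 ^ 42 ^ 15 ^ 35 ^ 195 ^ 24 ^ 22 = 212

212


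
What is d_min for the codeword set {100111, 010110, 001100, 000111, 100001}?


Comparing all pairs, minimum distance: 1
Can detect 0 errors, correct 0 errors

1


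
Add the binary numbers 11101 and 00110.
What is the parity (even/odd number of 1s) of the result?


11101 = 29
00110 = 6
Sum = 35 = 100011
1s count = 3

odd parity (3 ones in 100011)


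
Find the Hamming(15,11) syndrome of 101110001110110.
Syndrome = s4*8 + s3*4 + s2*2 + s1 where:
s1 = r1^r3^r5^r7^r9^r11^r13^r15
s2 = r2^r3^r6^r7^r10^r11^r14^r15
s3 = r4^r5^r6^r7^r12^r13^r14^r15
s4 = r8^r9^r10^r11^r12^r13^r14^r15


s1=0, s2=0, s3=0, s4=1

Syndrome = 8 (error at position 8)


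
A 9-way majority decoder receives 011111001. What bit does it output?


Ones: 6 out of 9
Threshold: 5

1 (6/9 voted 1)


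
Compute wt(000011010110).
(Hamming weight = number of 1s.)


Counting 1s in 000011010110

5


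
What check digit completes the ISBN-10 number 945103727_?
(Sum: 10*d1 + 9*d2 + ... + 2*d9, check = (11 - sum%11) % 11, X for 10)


Weighted sum: 236
236 mod 11 = 5

Check digit: 6


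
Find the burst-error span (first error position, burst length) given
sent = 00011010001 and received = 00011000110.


XOR: 00000010111

Burst at position 6, length 5


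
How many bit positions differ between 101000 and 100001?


XOR: 001001
Count of 1s: 2

2


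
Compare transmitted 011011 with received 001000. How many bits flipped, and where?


XOR: 010011

3 error(s) at position(s): 1, 4, 5


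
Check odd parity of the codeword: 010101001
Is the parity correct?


Number of 1s: 4

No, parity error (4 ones)


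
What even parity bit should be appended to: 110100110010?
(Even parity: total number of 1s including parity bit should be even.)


Number of 1s in data: 6
Parity bit: 0

0


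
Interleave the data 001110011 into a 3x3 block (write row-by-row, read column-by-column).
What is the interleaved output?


Matrix:
  001
  110
  011
Read columns: 010011101

010011101


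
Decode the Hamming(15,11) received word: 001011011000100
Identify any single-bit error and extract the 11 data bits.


Syndrome = 12: error at position 12

Data: 11101001100 (corrected bit 12)


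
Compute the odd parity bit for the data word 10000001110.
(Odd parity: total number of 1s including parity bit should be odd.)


Number of 1s in data: 4
Parity bit: 1

1


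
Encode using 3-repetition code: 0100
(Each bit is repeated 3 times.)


Each bit -> 3 copies

000111000000


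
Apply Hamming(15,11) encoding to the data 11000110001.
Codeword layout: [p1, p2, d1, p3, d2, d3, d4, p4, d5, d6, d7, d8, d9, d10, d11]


Parity bits: p1=0, p2=0, p3=0, p4=1

001010010110001


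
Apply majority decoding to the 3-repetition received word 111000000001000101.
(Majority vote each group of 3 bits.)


Groups: 111, 000, 000, 001, 000, 101
Majority votes: 100001

100001


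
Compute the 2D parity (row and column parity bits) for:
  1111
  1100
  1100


Row parities: 000
Column parities: 1111

Row P: 000, Col P: 1111, Corner: 0


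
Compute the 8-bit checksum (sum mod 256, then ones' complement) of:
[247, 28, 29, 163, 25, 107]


Sum = 599 mod 256 = 87
Complement = 168

168


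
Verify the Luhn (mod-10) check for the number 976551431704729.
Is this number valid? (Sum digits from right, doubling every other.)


Luhn sum = 72
72 mod 10 = 2

Invalid (Luhn sum mod 10 = 2)


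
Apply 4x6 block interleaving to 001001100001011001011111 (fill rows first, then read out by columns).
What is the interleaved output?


Matrix:
  001001
  100001
  011001
  011111
Read columns: 010000111011000100011111

010000111011000100011111


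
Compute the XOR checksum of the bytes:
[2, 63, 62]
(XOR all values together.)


XOR chain: 2 ^ 63 ^ 62 = 3

3


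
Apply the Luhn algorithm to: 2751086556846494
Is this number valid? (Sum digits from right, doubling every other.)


Luhn sum = 67
67 mod 10 = 7

Invalid (Luhn sum mod 10 = 7)


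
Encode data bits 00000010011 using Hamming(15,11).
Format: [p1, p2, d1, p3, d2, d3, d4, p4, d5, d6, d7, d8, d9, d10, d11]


Parity bits: p1=0, p2=1, p3=0, p4=1

010000010010011


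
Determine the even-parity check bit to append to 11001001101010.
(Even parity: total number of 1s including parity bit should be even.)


Number of 1s in data: 7
Parity bit: 1

1


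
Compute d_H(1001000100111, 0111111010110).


XOR: 1110111110001
Count of 1s: 9

9


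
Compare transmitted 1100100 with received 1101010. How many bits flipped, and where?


XOR: 0001110

3 error(s) at position(s): 3, 4, 5


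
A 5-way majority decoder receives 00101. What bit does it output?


Ones: 2 out of 5
Threshold: 3

0 (2/5 voted 1)


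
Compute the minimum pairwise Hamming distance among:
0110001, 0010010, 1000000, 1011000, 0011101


Comparing all pairs, minimum distance: 2
Can detect 1 errors, correct 0 errors

2


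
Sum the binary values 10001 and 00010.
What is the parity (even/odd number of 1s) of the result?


10001 = 17
00010 = 2
Sum = 19 = 10011
1s count = 3

odd parity (3 ones in 10011)


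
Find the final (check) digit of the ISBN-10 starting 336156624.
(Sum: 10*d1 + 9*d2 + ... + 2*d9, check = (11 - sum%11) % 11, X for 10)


Weighted sum: 210
210 mod 11 = 1

Check digit: X


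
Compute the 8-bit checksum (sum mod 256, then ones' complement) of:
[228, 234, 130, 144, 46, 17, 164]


Sum = 963 mod 256 = 195
Complement = 60

60


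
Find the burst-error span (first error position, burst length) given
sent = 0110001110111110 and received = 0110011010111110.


XOR: 0000010100000000

Burst at position 5, length 3


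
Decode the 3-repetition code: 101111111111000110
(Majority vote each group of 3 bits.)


Groups: 101, 111, 111, 111, 000, 110
Majority votes: 111101

111101


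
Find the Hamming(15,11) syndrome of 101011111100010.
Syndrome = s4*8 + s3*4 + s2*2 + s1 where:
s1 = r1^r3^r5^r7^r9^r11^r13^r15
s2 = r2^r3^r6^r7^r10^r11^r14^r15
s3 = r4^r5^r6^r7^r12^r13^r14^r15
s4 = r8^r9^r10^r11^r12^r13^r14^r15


s1=1, s2=1, s3=0, s4=0

Syndrome = 3 (error at position 3)


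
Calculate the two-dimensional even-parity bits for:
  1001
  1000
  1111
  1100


Row parities: 0100
Column parities: 0010

Row P: 0100, Col P: 0010, Corner: 1


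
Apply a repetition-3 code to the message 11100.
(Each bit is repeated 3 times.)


Each bit -> 3 copies

111111111000000


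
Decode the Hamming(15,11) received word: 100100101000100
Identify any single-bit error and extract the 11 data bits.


Syndrome = 6: error at position 6

Data: 00111000100 (corrected bit 6)


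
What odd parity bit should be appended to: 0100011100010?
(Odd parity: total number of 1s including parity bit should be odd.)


Number of 1s in data: 5
Parity bit: 0

0


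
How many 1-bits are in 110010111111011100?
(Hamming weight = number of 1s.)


Counting 1s in 110010111111011100

12


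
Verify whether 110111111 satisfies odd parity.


Number of 1s: 8

No, parity error (8 ones)


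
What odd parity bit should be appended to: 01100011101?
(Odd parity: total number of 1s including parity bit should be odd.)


Number of 1s in data: 6
Parity bit: 1

1


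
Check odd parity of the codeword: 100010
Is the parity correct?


Number of 1s: 2

No, parity error (2 ones)


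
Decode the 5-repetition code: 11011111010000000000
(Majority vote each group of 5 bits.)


Groups: 11011, 11101, 00000, 00000
Majority votes: 1100

1100


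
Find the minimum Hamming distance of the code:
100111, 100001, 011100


Comparing all pairs, minimum distance: 2
Can detect 1 errors, correct 0 errors

2


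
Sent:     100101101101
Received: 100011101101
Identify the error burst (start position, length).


XOR: 000110000000

Burst at position 3, length 2


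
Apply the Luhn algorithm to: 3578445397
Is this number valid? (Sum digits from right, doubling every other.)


Luhn sum = 56
56 mod 10 = 6

Invalid (Luhn sum mod 10 = 6)


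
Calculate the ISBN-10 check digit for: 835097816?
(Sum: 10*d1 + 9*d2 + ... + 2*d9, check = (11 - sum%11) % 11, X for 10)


Weighted sum: 283
283 mod 11 = 8

Check digit: 3


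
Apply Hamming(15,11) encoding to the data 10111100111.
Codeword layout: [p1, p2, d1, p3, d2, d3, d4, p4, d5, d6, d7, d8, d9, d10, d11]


Parity bits: p1=1, p2=0, p3=1, p4=1

101101111100111


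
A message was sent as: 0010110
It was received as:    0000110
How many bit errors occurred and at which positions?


XOR: 0010000

1 error(s) at position(s): 2


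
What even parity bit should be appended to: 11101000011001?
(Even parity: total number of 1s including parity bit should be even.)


Number of 1s in data: 7
Parity bit: 1

1


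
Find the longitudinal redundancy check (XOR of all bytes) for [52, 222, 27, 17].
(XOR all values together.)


XOR chain: 52 ^ 222 ^ 27 ^ 17 = 224

224


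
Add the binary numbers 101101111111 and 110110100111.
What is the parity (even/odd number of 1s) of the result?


101101111111 = 2943
110110100111 = 3495
Sum = 6438 = 1100100100110
1s count = 6

even parity (6 ones in 1100100100110)


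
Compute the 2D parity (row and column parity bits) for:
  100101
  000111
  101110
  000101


Row parities: 1100
Column parities: 001001

Row P: 1100, Col P: 001001, Corner: 0


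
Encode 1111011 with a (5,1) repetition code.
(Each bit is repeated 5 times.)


Each bit -> 5 copies

11111111111111111111000001111111111


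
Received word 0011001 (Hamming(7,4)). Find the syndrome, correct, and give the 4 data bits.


Syndrome = 0: no error detected

Data: 1001 (no errors)


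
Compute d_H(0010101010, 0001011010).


XOR: 0011110000
Count of 1s: 4

4


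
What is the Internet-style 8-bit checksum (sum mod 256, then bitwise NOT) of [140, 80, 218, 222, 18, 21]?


Sum = 699 mod 256 = 187
Complement = 68

68


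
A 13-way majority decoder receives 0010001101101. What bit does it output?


Ones: 6 out of 13
Threshold: 7

0 (6/13 voted 1)


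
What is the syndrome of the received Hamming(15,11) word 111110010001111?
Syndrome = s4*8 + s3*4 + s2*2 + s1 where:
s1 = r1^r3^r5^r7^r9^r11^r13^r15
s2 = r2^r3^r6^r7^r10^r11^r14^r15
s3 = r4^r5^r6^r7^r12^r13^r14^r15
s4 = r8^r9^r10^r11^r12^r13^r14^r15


s1=1, s2=0, s3=0, s4=1

Syndrome = 9 (error at position 9)


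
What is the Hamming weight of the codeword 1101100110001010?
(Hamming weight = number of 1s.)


Counting 1s in 1101100110001010

8


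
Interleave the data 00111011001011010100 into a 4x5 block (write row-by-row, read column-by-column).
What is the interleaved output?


Matrix:
  00111
  01100
  10110
  10100
Read columns: 00110100111110101000

00110100111110101000


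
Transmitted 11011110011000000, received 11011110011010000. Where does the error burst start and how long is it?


XOR: 00000000000010000

Burst at position 12, length 1


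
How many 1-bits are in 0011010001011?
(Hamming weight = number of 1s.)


Counting 1s in 0011010001011

6


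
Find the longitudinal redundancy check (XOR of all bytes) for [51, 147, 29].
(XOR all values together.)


XOR chain: 51 ^ 147 ^ 29 = 189

189


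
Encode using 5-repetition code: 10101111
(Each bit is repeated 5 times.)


Each bit -> 5 copies

1111100000111110000011111111111111111111


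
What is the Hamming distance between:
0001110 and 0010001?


XOR: 0011111
Count of 1s: 5

5


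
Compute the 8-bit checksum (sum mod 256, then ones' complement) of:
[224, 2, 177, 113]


Sum = 516 mod 256 = 4
Complement = 251

251


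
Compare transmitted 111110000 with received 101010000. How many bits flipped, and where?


XOR: 010100000

2 error(s) at position(s): 1, 3


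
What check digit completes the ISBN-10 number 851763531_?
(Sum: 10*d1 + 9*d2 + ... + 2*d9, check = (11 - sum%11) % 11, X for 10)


Weighted sum: 264
264 mod 11 = 0

Check digit: 0


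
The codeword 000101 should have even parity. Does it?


Number of 1s: 2

Yes, parity is correct (2 ones)


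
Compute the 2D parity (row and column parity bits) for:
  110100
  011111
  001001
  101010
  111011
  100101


Row parities: 110111
Column parities: 010110

Row P: 110111, Col P: 010110, Corner: 1


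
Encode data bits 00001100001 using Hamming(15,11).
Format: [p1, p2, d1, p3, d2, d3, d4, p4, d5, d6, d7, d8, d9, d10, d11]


Parity bits: p1=0, p2=0, p3=1, p4=1

000100011100001


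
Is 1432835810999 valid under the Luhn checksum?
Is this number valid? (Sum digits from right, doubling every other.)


Luhn sum = 70
70 mod 10 = 0

Valid (Luhn sum mod 10 = 0)


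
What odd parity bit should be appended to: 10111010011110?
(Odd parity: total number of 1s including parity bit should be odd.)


Number of 1s in data: 9
Parity bit: 0

0


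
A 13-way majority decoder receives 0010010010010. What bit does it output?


Ones: 4 out of 13
Threshold: 7

0 (4/13 voted 1)


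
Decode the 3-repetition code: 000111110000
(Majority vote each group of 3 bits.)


Groups: 000, 111, 110, 000
Majority votes: 0110

0110


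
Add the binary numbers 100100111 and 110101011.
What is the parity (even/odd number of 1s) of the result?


100100111 = 295
110101011 = 427
Sum = 722 = 1011010010
1s count = 5

odd parity (5 ones in 1011010010)


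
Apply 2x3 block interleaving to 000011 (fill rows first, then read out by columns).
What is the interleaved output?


Matrix:
  000
  011
Read columns: 000101

000101
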